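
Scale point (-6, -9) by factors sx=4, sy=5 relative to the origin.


Scaling: (x*sx, y*sy) = (-6*4, -9*5) = (-24, -45)

(-24, -45)


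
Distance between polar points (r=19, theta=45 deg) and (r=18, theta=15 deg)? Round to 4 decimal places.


d = sqrt(r1^2 + r2^2 - 2*r1*r2*cos(t2-t1))
d = sqrt(19^2 + 18^2 - 2*19*18*cos(15-45)) = 9.6249

9.6249


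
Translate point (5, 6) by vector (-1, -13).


Translation: (x+dx, y+dy) = (5+-1, 6+-13) = (4, -7)

(4, -7)


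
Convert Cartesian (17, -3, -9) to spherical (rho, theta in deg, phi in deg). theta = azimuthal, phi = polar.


rho = sqrt(17^2 + (-3)^2 + (-9)^2) = 19.4679
theta = atan2(-3, 17) = 349.992 deg
phi = acos(-9/19.4679) = 117.5356 deg

rho = 19.4679, theta = 349.992 deg, phi = 117.5356 deg


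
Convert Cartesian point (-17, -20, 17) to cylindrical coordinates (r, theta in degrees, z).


r = sqrt((-17)^2 + (-20)^2) = 26.2488
theta = atan2(-20, -17) = 229.6355 deg
z = 17

r = 26.2488, theta = 229.6355 deg, z = 17


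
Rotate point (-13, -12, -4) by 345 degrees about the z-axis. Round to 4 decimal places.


x' = -13*cos(345) - -12*sin(345) = -15.6629
y' = -13*sin(345) + -12*cos(345) = -8.2265
z' = -4

(-15.6629, -8.2265, -4)


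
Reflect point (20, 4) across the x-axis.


Reflection across x-axis: (x, y) -> (x, -y)
(20, 4) -> (20, -4)

(20, -4)


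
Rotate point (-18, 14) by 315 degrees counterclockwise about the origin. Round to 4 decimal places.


x' = -18*cos(315) - 14*sin(315) = -2.8284
y' = -18*sin(315) + 14*cos(315) = 22.6274

(-2.8284, 22.6274)


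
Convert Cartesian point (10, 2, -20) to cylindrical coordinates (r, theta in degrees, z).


r = sqrt(10^2 + 2^2) = 10.198
theta = atan2(2, 10) = 11.3099 deg
z = -20

r = 10.198, theta = 11.3099 deg, z = -20


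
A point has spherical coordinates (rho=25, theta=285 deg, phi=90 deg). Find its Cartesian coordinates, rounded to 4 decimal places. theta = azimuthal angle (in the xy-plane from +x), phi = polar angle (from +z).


x = 25 * sin(90) * cos(285) = 6.4705
y = 25 * sin(90) * sin(285) = -24.1481
z = 25 * cos(90) = 0

(6.4705, -24.1481, 0)


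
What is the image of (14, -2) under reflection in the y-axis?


Reflection across y-axis: (x, y) -> (-x, y)
(14, -2) -> (-14, -2)

(-14, -2)


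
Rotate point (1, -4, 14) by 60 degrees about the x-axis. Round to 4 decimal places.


x' = 1
y' = -4*cos(60) - 14*sin(60) = -14.1244
z' = -4*sin(60) + 14*cos(60) = 3.5359

(1, -14.1244, 3.5359)


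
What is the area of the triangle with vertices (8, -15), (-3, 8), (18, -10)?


Area = |x1(y2-y3) + x2(y3-y1) + x3(y1-y2)| / 2
= |8*(8--10) + -3*(-10--15) + 18*(-15-8)| / 2
= 142.5

142.5


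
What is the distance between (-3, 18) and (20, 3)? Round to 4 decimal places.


d = sqrt((20--3)^2 + (3-18)^2) = 27.4591

27.4591


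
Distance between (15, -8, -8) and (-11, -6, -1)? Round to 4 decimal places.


d = sqrt((-11-15)^2 + (-6--8)^2 + (-1--8)^2) = 27

27


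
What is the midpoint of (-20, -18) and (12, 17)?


Midpoint = ((-20+12)/2, (-18+17)/2) = (-4, -0.5)

(-4, -0.5)


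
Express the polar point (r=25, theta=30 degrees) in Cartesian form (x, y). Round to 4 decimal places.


x = 25 * cos(30) = 21.6506
y = 25 * sin(30) = 12.5

(21.6506, 12.5)


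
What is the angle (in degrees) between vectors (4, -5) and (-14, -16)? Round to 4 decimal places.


dot = 4*-14 + -5*-16 = 24
|u| = 6.4031, |v| = 21.2603
cos(angle) = 0.1763
angle = 79.8457 degrees

79.8457 degrees


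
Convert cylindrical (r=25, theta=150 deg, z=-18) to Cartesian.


x = 25 * cos(150) = -21.6506
y = 25 * sin(150) = 12.5
z = -18

(-21.6506, 12.5, -18)


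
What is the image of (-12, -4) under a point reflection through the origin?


Reflection through origin: (x, y) -> (-x, -y)
(-12, -4) -> (12, 4)

(12, 4)


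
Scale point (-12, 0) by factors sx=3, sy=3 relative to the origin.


Scaling: (x*sx, y*sy) = (-12*3, 0*3) = (-36, 0)

(-36, 0)


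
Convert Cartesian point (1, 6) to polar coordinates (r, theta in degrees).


r = sqrt(1^2 + 6^2) = 6.0828
theta = atan2(6, 1) = 80.5377 degrees

r = 6.0828, theta = 80.5377 degrees


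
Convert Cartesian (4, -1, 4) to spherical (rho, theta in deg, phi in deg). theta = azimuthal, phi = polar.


rho = sqrt(4^2 + (-1)^2 + 4^2) = 5.7446
theta = atan2(-1, 4) = 345.9638 deg
phi = acos(4/5.7446) = 45.8683 deg

rho = 5.7446, theta = 345.9638 deg, phi = 45.8683 deg


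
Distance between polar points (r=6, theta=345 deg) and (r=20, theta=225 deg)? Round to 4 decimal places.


d = sqrt(r1^2 + r2^2 - 2*r1*r2*cos(t2-t1))
d = sqrt(6^2 + 20^2 - 2*6*20*cos(225-345)) = 23.5797

23.5797


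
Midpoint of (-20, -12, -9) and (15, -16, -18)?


Midpoint = ((-20+15)/2, (-12+-16)/2, (-9+-18)/2) = (-2.5, -14, -13.5)

(-2.5, -14, -13.5)


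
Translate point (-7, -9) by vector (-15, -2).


Translation: (x+dx, y+dy) = (-7+-15, -9+-2) = (-22, -11)

(-22, -11)


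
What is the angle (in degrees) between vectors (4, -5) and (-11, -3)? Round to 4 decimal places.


dot = 4*-11 + -5*-3 = -29
|u| = 6.4031, |v| = 11.4018
cos(angle) = -0.3972
angle = 113.4047 degrees

113.4047 degrees


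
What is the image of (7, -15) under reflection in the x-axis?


Reflection across x-axis: (x, y) -> (x, -y)
(7, -15) -> (7, 15)

(7, 15)


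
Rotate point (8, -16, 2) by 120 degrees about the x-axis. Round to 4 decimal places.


x' = 8
y' = -16*cos(120) - 2*sin(120) = 6.2679
z' = -16*sin(120) + 2*cos(120) = -14.8564

(8, 6.2679, -14.8564)


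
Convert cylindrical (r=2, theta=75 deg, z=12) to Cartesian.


x = 2 * cos(75) = 0.5176
y = 2 * sin(75) = 1.9319
z = 12

(0.5176, 1.9319, 12)


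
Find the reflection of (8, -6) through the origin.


Reflection through origin: (x, y) -> (-x, -y)
(8, -6) -> (-8, 6)

(-8, 6)


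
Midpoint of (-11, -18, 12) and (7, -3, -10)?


Midpoint = ((-11+7)/2, (-18+-3)/2, (12+-10)/2) = (-2, -10.5, 1)

(-2, -10.5, 1)


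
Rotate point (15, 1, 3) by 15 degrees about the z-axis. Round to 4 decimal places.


x' = 15*cos(15) - 1*sin(15) = 14.2301
y' = 15*sin(15) + 1*cos(15) = 4.8482
z' = 3

(14.2301, 4.8482, 3)


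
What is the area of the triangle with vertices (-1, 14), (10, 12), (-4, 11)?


Area = |x1(y2-y3) + x2(y3-y1) + x3(y1-y2)| / 2
= |-1*(12-11) + 10*(11-14) + -4*(14-12)| / 2
= 19.5

19.5


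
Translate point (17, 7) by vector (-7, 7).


Translation: (x+dx, y+dy) = (17+-7, 7+7) = (10, 14)

(10, 14)


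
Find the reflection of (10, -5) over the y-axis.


Reflection across y-axis: (x, y) -> (-x, y)
(10, -5) -> (-10, -5)

(-10, -5)


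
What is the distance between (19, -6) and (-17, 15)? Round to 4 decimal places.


d = sqrt((-17-19)^2 + (15--6)^2) = 41.6773

41.6773


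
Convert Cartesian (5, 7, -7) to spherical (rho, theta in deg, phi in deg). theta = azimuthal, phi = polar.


rho = sqrt(5^2 + 7^2 + (-7)^2) = 11.0905
theta = atan2(7, 5) = 54.4623 deg
phi = acos(-7/11.0905) = 129.1364 deg

rho = 11.0905, theta = 54.4623 deg, phi = 129.1364 deg


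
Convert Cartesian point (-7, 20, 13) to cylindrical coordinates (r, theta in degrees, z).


r = sqrt((-7)^2 + 20^2) = 21.1896
theta = atan2(20, -7) = 109.29 deg
z = 13

r = 21.1896, theta = 109.29 deg, z = 13


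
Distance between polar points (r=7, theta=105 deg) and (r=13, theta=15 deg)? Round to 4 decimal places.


d = sqrt(r1^2 + r2^2 - 2*r1*r2*cos(t2-t1))
d = sqrt(7^2 + 13^2 - 2*7*13*cos(15-105)) = 14.7648

14.7648


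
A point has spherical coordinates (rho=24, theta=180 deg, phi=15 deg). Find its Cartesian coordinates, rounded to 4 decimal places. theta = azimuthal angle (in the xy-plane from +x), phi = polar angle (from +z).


x = 24 * sin(15) * cos(180) = -6.2117
y = 24 * sin(15) * sin(180) = 0
z = 24 * cos(15) = 23.1822

(-6.2117, 0, 23.1822)


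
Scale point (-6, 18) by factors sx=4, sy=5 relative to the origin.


Scaling: (x*sx, y*sy) = (-6*4, 18*5) = (-24, 90)

(-24, 90)


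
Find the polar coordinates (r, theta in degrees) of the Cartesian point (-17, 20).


r = sqrt((-17)^2 + 20^2) = 26.2488
theta = atan2(20, -17) = 130.3645 degrees

r = 26.2488, theta = 130.3645 degrees


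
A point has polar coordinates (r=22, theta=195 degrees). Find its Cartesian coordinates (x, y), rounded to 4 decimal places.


x = 22 * cos(195) = -21.2504
y = 22 * sin(195) = -5.694

(-21.2504, -5.694)


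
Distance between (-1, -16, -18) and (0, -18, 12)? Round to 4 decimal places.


d = sqrt((0--1)^2 + (-18--16)^2 + (12--18)^2) = 30.0832

30.0832


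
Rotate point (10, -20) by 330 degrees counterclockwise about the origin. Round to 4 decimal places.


x' = 10*cos(330) - -20*sin(330) = -1.3397
y' = 10*sin(330) + -20*cos(330) = -22.3205

(-1.3397, -22.3205)


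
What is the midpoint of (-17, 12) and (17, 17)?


Midpoint = ((-17+17)/2, (12+17)/2) = (0, 14.5)

(0, 14.5)


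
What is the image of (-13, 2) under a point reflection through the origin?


Reflection through origin: (x, y) -> (-x, -y)
(-13, 2) -> (13, -2)

(13, -2)


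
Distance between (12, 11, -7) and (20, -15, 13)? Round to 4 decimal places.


d = sqrt((20-12)^2 + (-15-11)^2 + (13--7)^2) = 33.7639

33.7639


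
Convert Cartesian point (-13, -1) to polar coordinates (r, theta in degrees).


r = sqrt((-13)^2 + (-1)^2) = 13.0384
theta = atan2(-1, -13) = 184.3987 degrees

r = 13.0384, theta = 184.3987 degrees


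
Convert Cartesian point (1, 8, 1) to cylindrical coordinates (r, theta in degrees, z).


r = sqrt(1^2 + 8^2) = 8.0623
theta = atan2(8, 1) = 82.875 deg
z = 1

r = 8.0623, theta = 82.875 deg, z = 1


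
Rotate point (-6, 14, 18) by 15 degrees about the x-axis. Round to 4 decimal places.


x' = -6
y' = 14*cos(15) - 18*sin(15) = 8.8642
z' = 14*sin(15) + 18*cos(15) = 21.0101

(-6, 8.8642, 21.0101)


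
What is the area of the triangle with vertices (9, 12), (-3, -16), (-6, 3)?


Area = |x1(y2-y3) + x2(y3-y1) + x3(y1-y2)| / 2
= |9*(-16-3) + -3*(3-12) + -6*(12--16)| / 2
= 156

156


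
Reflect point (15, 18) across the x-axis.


Reflection across x-axis: (x, y) -> (x, -y)
(15, 18) -> (15, -18)

(15, -18)


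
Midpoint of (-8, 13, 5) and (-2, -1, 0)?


Midpoint = ((-8+-2)/2, (13+-1)/2, (5+0)/2) = (-5, 6, 2.5)

(-5, 6, 2.5)


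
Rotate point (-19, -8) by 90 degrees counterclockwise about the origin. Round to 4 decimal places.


x' = -19*cos(90) - -8*sin(90) = 8
y' = -19*sin(90) + -8*cos(90) = -19

(8, -19)


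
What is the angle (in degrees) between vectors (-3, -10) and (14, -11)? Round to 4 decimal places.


dot = -3*14 + -10*-11 = 68
|u| = 10.4403, |v| = 17.8045
cos(angle) = 0.3658
angle = 68.542 degrees

68.542 degrees


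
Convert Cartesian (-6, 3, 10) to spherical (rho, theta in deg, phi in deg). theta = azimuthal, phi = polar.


rho = sqrt((-6)^2 + 3^2 + 10^2) = 12.0416
theta = atan2(3, -6) = 153.4349 deg
phi = acos(10/12.0416) = 33.8545 deg

rho = 12.0416, theta = 153.4349 deg, phi = 33.8545 deg


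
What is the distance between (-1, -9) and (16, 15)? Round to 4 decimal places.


d = sqrt((16--1)^2 + (15--9)^2) = 29.4109

29.4109


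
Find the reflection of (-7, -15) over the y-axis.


Reflection across y-axis: (x, y) -> (-x, y)
(-7, -15) -> (7, -15)

(7, -15)


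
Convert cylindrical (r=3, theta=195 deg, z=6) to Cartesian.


x = 3 * cos(195) = -2.8978
y = 3 * sin(195) = -0.7765
z = 6

(-2.8978, -0.7765, 6)


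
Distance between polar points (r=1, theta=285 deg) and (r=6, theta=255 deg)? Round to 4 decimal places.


d = sqrt(r1^2 + r2^2 - 2*r1*r2*cos(t2-t1))
d = sqrt(1^2 + 6^2 - 2*1*6*cos(255-285)) = 5.1583

5.1583


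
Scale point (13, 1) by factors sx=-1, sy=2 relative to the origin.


Scaling: (x*sx, y*sy) = (13*-1, 1*2) = (-13, 2)

(-13, 2)


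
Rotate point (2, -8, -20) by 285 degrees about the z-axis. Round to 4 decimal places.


x' = 2*cos(285) - -8*sin(285) = -7.2098
y' = 2*sin(285) + -8*cos(285) = -4.0024
z' = -20

(-7.2098, -4.0024, -20)


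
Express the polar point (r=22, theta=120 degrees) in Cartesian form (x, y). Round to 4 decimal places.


x = 22 * cos(120) = -11
y = 22 * sin(120) = 19.0526

(-11, 19.0526)


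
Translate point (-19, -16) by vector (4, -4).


Translation: (x+dx, y+dy) = (-19+4, -16+-4) = (-15, -20)

(-15, -20)


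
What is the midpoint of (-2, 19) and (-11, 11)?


Midpoint = ((-2+-11)/2, (19+11)/2) = (-6.5, 15)

(-6.5, 15)


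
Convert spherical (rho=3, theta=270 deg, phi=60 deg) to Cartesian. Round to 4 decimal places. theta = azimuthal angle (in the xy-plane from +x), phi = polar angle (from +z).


x = 3 * sin(60) * cos(270) = 0
y = 3 * sin(60) * sin(270) = -2.5981
z = 3 * cos(60) = 1.5

(0, -2.5981, 1.5)


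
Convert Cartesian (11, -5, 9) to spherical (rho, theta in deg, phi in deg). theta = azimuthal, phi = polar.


rho = sqrt(11^2 + (-5)^2 + 9^2) = 15.0665
theta = atan2(-5, 11) = 335.556 deg
phi = acos(9/15.0665) = 53.3196 deg

rho = 15.0665, theta = 335.556 deg, phi = 53.3196 deg


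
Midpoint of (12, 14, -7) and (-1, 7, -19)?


Midpoint = ((12+-1)/2, (14+7)/2, (-7+-19)/2) = (5.5, 10.5, -13)

(5.5, 10.5, -13)


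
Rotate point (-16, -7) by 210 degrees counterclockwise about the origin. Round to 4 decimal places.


x' = -16*cos(210) - -7*sin(210) = 10.3564
y' = -16*sin(210) + -7*cos(210) = 14.0622

(10.3564, 14.0622)


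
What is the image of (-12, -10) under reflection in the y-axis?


Reflection across y-axis: (x, y) -> (-x, y)
(-12, -10) -> (12, -10)

(12, -10)


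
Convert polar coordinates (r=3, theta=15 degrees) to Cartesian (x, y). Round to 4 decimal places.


x = 3 * cos(15) = 2.8978
y = 3 * sin(15) = 0.7765

(2.8978, 0.7765)


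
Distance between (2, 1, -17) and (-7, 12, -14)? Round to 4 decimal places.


d = sqrt((-7-2)^2 + (12-1)^2 + (-14--17)^2) = 14.5258

14.5258


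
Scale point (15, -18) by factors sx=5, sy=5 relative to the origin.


Scaling: (x*sx, y*sy) = (15*5, -18*5) = (75, -90)

(75, -90)


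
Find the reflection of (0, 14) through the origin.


Reflection through origin: (x, y) -> (-x, -y)
(0, 14) -> (0, -14)

(0, -14)


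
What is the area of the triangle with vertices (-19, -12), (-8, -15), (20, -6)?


Area = |x1(y2-y3) + x2(y3-y1) + x3(y1-y2)| / 2
= |-19*(-15--6) + -8*(-6--12) + 20*(-12--15)| / 2
= 91.5

91.5


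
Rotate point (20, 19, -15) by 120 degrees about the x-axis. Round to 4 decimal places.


x' = 20
y' = 19*cos(120) - -15*sin(120) = 3.4904
z' = 19*sin(120) + -15*cos(120) = 23.9545

(20, 3.4904, 23.9545)


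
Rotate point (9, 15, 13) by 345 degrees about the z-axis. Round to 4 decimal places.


x' = 9*cos(345) - 15*sin(345) = 12.5756
y' = 9*sin(345) + 15*cos(345) = 12.1595
z' = 13

(12.5756, 12.1595, 13)


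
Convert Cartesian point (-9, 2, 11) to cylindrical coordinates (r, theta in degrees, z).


r = sqrt((-9)^2 + 2^2) = 9.2195
theta = atan2(2, -9) = 167.4712 deg
z = 11

r = 9.2195, theta = 167.4712 deg, z = 11


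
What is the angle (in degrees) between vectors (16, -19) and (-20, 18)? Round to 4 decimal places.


dot = 16*-20 + -19*18 = -662
|u| = 24.8395, |v| = 26.9072
cos(angle) = -0.9905
angle = 172.0881 degrees

172.0881 degrees


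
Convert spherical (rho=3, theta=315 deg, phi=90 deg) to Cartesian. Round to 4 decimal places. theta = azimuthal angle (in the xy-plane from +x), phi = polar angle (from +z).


x = 3 * sin(90) * cos(315) = 2.1213
y = 3 * sin(90) * sin(315) = -2.1213
z = 3 * cos(90) = 0

(2.1213, -2.1213, 0)


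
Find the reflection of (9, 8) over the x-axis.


Reflection across x-axis: (x, y) -> (x, -y)
(9, 8) -> (9, -8)

(9, -8)


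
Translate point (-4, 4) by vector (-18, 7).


Translation: (x+dx, y+dy) = (-4+-18, 4+7) = (-22, 11)

(-22, 11)


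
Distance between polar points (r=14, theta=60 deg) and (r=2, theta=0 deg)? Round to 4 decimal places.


d = sqrt(r1^2 + r2^2 - 2*r1*r2*cos(t2-t1))
d = sqrt(14^2 + 2^2 - 2*14*2*cos(0-60)) = 13.1149

13.1149


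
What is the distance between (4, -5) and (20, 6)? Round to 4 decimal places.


d = sqrt((20-4)^2 + (6--5)^2) = 19.4165

19.4165


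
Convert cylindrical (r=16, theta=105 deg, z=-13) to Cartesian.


x = 16 * cos(105) = -4.1411
y = 16 * sin(105) = 15.4548
z = -13

(-4.1411, 15.4548, -13)


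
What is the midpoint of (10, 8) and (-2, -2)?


Midpoint = ((10+-2)/2, (8+-2)/2) = (4, 3)

(4, 3)


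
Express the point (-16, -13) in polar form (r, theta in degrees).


r = sqrt((-16)^2 + (-13)^2) = 20.6155
theta = atan2(-13, -16) = 219.0939 degrees

r = 20.6155, theta = 219.0939 degrees


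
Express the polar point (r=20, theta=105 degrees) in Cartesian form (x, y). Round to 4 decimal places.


x = 20 * cos(105) = -5.1764
y = 20 * sin(105) = 19.3185

(-5.1764, 19.3185)


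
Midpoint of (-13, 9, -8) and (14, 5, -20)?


Midpoint = ((-13+14)/2, (9+5)/2, (-8+-20)/2) = (0.5, 7, -14)

(0.5, 7, -14)


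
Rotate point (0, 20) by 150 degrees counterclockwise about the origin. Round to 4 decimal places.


x' = 0*cos(150) - 20*sin(150) = -10
y' = 0*sin(150) + 20*cos(150) = -17.3205

(-10, -17.3205)


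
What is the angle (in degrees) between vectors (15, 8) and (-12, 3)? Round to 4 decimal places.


dot = 15*-12 + 8*3 = -156
|u| = 17, |v| = 12.3693
cos(angle) = -0.7419
angle = 137.8913 degrees

137.8913 degrees


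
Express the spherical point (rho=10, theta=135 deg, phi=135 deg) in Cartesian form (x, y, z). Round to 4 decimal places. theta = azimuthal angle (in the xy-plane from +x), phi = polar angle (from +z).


x = 10 * sin(135) * cos(135) = -5
y = 10 * sin(135) * sin(135) = 5
z = 10 * cos(135) = -7.0711

(-5, 5, -7.0711)


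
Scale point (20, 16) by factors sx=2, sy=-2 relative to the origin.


Scaling: (x*sx, y*sy) = (20*2, 16*-2) = (40, -32)

(40, -32)


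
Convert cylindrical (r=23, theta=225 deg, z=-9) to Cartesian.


x = 23 * cos(225) = -16.2635
y = 23 * sin(225) = -16.2635
z = -9

(-16.2635, -16.2635, -9)


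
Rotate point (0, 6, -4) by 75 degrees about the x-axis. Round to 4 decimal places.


x' = 0
y' = 6*cos(75) - -4*sin(75) = 5.4166
z' = 6*sin(75) + -4*cos(75) = 4.7603

(0, 5.4166, 4.7603)


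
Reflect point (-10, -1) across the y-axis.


Reflection across y-axis: (x, y) -> (-x, y)
(-10, -1) -> (10, -1)

(10, -1)


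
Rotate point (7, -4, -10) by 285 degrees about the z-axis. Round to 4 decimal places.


x' = 7*cos(285) - -4*sin(285) = -2.052
y' = 7*sin(285) + -4*cos(285) = -7.7968
z' = -10

(-2.052, -7.7968, -10)


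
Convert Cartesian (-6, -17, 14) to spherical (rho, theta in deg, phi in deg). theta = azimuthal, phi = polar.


rho = sqrt((-6)^2 + (-17)^2 + 14^2) = 22.8254
theta = atan2(-17, -6) = 250.56 deg
phi = acos(14/22.8254) = 52.1678 deg

rho = 22.8254, theta = 250.56 deg, phi = 52.1678 deg


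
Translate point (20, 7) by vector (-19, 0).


Translation: (x+dx, y+dy) = (20+-19, 7+0) = (1, 7)

(1, 7)


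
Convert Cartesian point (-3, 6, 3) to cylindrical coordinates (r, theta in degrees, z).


r = sqrt((-3)^2 + 6^2) = 6.7082
theta = atan2(6, -3) = 116.5651 deg
z = 3

r = 6.7082, theta = 116.5651 deg, z = 3


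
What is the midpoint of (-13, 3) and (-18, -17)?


Midpoint = ((-13+-18)/2, (3+-17)/2) = (-15.5, -7)

(-15.5, -7)


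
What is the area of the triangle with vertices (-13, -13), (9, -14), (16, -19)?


Area = |x1(y2-y3) + x2(y3-y1) + x3(y1-y2)| / 2
= |-13*(-14--19) + 9*(-19--13) + 16*(-13--14)| / 2
= 51.5

51.5


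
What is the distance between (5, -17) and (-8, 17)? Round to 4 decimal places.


d = sqrt((-8-5)^2 + (17--17)^2) = 36.4005

36.4005


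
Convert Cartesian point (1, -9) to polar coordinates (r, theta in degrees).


r = sqrt(1^2 + (-9)^2) = 9.0554
theta = atan2(-9, 1) = 276.3402 degrees

r = 9.0554, theta = 276.3402 degrees


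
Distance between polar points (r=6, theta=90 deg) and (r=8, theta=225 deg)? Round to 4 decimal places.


d = sqrt(r1^2 + r2^2 - 2*r1*r2*cos(t2-t1))
d = sqrt(6^2 + 8^2 - 2*6*8*cos(225-90)) = 12.9569

12.9569


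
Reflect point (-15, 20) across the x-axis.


Reflection across x-axis: (x, y) -> (x, -y)
(-15, 20) -> (-15, -20)

(-15, -20)


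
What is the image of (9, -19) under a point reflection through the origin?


Reflection through origin: (x, y) -> (-x, -y)
(9, -19) -> (-9, 19)

(-9, 19)


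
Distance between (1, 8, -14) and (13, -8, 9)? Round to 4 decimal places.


d = sqrt((13-1)^2 + (-8-8)^2 + (9--14)^2) = 30.4795

30.4795


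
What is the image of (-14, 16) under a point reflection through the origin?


Reflection through origin: (x, y) -> (-x, -y)
(-14, 16) -> (14, -16)

(14, -16)


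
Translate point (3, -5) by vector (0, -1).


Translation: (x+dx, y+dy) = (3+0, -5+-1) = (3, -6)

(3, -6)


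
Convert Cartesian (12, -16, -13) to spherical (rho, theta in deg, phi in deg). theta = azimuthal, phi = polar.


rho = sqrt(12^2 + (-16)^2 + (-13)^2) = 23.8537
theta = atan2(-16, 12) = 306.8699 deg
phi = acos(-13/23.8537) = 123.0239 deg

rho = 23.8537, theta = 306.8699 deg, phi = 123.0239 deg


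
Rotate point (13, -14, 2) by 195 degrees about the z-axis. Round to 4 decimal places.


x' = 13*cos(195) - -14*sin(195) = -16.1805
y' = 13*sin(195) + -14*cos(195) = 10.1583
z' = 2

(-16.1805, 10.1583, 2)


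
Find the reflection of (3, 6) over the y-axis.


Reflection across y-axis: (x, y) -> (-x, y)
(3, 6) -> (-3, 6)

(-3, 6)


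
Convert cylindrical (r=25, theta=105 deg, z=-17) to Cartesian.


x = 25 * cos(105) = -6.4705
y = 25 * sin(105) = 24.1481
z = -17

(-6.4705, 24.1481, -17)


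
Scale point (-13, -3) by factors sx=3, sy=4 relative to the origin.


Scaling: (x*sx, y*sy) = (-13*3, -3*4) = (-39, -12)

(-39, -12)


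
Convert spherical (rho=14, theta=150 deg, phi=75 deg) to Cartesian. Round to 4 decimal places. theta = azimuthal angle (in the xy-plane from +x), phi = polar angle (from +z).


x = 14 * sin(75) * cos(150) = -11.7112
y = 14 * sin(75) * sin(150) = 6.7615
z = 14 * cos(75) = 3.6235

(-11.7112, 6.7615, 3.6235)


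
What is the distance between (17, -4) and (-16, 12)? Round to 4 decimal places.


d = sqrt((-16-17)^2 + (12--4)^2) = 36.6742

36.6742


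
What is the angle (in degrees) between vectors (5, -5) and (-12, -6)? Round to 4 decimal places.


dot = 5*-12 + -5*-6 = -30
|u| = 7.0711, |v| = 13.4164
cos(angle) = -0.3162
angle = 108.4349 degrees

108.4349 degrees


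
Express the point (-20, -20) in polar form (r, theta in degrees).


r = sqrt((-20)^2 + (-20)^2) = 28.2843
theta = atan2(-20, -20) = 225 degrees

r = 28.2843, theta = 225 degrees


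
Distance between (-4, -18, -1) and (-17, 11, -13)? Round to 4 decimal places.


d = sqrt((-17--4)^2 + (11--18)^2 + (-13--1)^2) = 33.9706

33.9706


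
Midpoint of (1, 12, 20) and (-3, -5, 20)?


Midpoint = ((1+-3)/2, (12+-5)/2, (20+20)/2) = (-1, 3.5, 20)

(-1, 3.5, 20)


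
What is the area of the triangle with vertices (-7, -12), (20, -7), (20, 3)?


Area = |x1(y2-y3) + x2(y3-y1) + x3(y1-y2)| / 2
= |-7*(-7-3) + 20*(3--12) + 20*(-12--7)| / 2
= 135

135


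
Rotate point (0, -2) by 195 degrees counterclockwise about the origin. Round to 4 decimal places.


x' = 0*cos(195) - -2*sin(195) = -0.5176
y' = 0*sin(195) + -2*cos(195) = 1.9319

(-0.5176, 1.9319)


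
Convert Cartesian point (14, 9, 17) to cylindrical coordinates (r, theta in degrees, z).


r = sqrt(14^2 + 9^2) = 16.6433
theta = atan2(9, 14) = 32.7352 deg
z = 17

r = 16.6433, theta = 32.7352 deg, z = 17


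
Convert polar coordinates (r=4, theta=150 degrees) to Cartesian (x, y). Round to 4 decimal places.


x = 4 * cos(150) = -3.4641
y = 4 * sin(150) = 2

(-3.4641, 2)


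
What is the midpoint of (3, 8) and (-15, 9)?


Midpoint = ((3+-15)/2, (8+9)/2) = (-6, 8.5)

(-6, 8.5)


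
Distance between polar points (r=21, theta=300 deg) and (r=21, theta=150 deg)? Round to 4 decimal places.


d = sqrt(r1^2 + r2^2 - 2*r1*r2*cos(t2-t1))
d = sqrt(21^2 + 21^2 - 2*21*21*cos(150-300)) = 40.5689

40.5689


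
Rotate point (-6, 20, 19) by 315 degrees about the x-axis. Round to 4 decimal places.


x' = -6
y' = 20*cos(315) - 19*sin(315) = 27.5772
z' = 20*sin(315) + 19*cos(315) = -0.7071

(-6, 27.5772, -0.7071)


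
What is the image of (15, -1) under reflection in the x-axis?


Reflection across x-axis: (x, y) -> (x, -y)
(15, -1) -> (15, 1)

(15, 1)


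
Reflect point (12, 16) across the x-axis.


Reflection across x-axis: (x, y) -> (x, -y)
(12, 16) -> (12, -16)

(12, -16)


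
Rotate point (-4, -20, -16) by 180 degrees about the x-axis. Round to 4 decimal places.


x' = -4
y' = -20*cos(180) - -16*sin(180) = 20
z' = -20*sin(180) + -16*cos(180) = 16

(-4, 20, 16)


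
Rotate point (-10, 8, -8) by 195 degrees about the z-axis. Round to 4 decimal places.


x' = -10*cos(195) - 8*sin(195) = 11.7298
y' = -10*sin(195) + 8*cos(195) = -5.1392
z' = -8

(11.7298, -5.1392, -8)


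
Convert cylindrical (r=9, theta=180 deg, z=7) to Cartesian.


x = 9 * cos(180) = -9
y = 9 * sin(180) = 0
z = 7

(-9, 0, 7)


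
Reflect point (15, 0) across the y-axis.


Reflection across y-axis: (x, y) -> (-x, y)
(15, 0) -> (-15, 0)

(-15, 0)


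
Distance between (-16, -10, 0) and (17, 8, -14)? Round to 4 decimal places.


d = sqrt((17--16)^2 + (8--10)^2 + (-14-0)^2) = 40.1123

40.1123


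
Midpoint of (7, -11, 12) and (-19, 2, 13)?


Midpoint = ((7+-19)/2, (-11+2)/2, (12+13)/2) = (-6, -4.5, 12.5)

(-6, -4.5, 12.5)


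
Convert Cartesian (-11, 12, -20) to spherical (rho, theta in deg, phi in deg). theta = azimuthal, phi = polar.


rho = sqrt((-11)^2 + 12^2 + (-20)^2) = 25.7876
theta = atan2(12, -11) = 132.5104 deg
phi = acos(-20/25.7876) = 140.8564 deg

rho = 25.7876, theta = 132.5104 deg, phi = 140.8564 deg


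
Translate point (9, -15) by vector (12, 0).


Translation: (x+dx, y+dy) = (9+12, -15+0) = (21, -15)

(21, -15)


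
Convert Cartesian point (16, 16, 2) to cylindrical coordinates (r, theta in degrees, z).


r = sqrt(16^2 + 16^2) = 22.6274
theta = atan2(16, 16) = 45 deg
z = 2

r = 22.6274, theta = 45 deg, z = 2


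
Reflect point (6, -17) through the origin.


Reflection through origin: (x, y) -> (-x, -y)
(6, -17) -> (-6, 17)

(-6, 17)


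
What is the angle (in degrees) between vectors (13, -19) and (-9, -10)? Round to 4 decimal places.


dot = 13*-9 + -19*-10 = 73
|u| = 23.0217, |v| = 13.4536
cos(angle) = 0.2357
angle = 76.3676 degrees

76.3676 degrees


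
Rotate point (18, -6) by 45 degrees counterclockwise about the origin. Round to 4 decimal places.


x' = 18*cos(45) - -6*sin(45) = 16.9706
y' = 18*sin(45) + -6*cos(45) = 8.4853

(16.9706, 8.4853)


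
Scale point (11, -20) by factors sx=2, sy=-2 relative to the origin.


Scaling: (x*sx, y*sy) = (11*2, -20*-2) = (22, 40)

(22, 40)


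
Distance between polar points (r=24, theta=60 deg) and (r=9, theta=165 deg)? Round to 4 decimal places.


d = sqrt(r1^2 + r2^2 - 2*r1*r2*cos(t2-t1))
d = sqrt(24^2 + 9^2 - 2*24*9*cos(165-60)) = 27.7274

27.7274


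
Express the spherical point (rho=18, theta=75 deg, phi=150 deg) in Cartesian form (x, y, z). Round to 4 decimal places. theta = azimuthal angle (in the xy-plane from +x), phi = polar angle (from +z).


x = 18 * sin(150) * cos(75) = 2.3294
y = 18 * sin(150) * sin(75) = 8.6933
z = 18 * cos(150) = -15.5885

(2.3294, 8.6933, -15.5885)


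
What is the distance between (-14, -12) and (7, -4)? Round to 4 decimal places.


d = sqrt((7--14)^2 + (-4--12)^2) = 22.4722

22.4722


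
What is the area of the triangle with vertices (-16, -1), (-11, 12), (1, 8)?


Area = |x1(y2-y3) + x2(y3-y1) + x3(y1-y2)| / 2
= |-16*(12-8) + -11*(8--1) + 1*(-1-12)| / 2
= 88

88


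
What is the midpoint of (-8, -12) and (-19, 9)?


Midpoint = ((-8+-19)/2, (-12+9)/2) = (-13.5, -1.5)

(-13.5, -1.5)


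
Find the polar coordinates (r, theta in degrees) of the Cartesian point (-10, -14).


r = sqrt((-10)^2 + (-14)^2) = 17.2047
theta = atan2(-14, -10) = 234.4623 degrees

r = 17.2047, theta = 234.4623 degrees


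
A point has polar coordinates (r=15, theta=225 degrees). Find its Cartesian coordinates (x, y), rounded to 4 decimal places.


x = 15 * cos(225) = -10.6066
y = 15 * sin(225) = -10.6066

(-10.6066, -10.6066)


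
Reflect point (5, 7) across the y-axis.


Reflection across y-axis: (x, y) -> (-x, y)
(5, 7) -> (-5, 7)

(-5, 7)


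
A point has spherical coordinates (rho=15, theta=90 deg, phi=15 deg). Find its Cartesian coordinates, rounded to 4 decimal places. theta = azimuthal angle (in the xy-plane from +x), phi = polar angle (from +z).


x = 15 * sin(15) * cos(90) = 0
y = 15 * sin(15) * sin(90) = 3.8823
z = 15 * cos(15) = 14.4889

(0, 3.8823, 14.4889)


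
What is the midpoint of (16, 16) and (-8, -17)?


Midpoint = ((16+-8)/2, (16+-17)/2) = (4, -0.5)

(4, -0.5)


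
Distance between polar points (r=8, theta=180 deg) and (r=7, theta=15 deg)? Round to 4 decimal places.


d = sqrt(r1^2 + r2^2 - 2*r1*r2*cos(t2-t1))
d = sqrt(8^2 + 7^2 - 2*8*7*cos(15-180)) = 14.8722

14.8722


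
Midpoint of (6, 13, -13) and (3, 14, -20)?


Midpoint = ((6+3)/2, (13+14)/2, (-13+-20)/2) = (4.5, 13.5, -16.5)

(4.5, 13.5, -16.5)


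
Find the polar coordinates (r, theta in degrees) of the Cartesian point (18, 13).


r = sqrt(18^2 + 13^2) = 22.2036
theta = atan2(13, 18) = 35.8377 degrees

r = 22.2036, theta = 35.8377 degrees


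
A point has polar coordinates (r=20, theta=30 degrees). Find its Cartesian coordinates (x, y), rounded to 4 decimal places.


x = 20 * cos(30) = 17.3205
y = 20 * sin(30) = 10

(17.3205, 10)


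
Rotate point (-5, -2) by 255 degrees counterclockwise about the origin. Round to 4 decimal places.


x' = -5*cos(255) - -2*sin(255) = -0.6378
y' = -5*sin(255) + -2*cos(255) = 5.3473

(-0.6378, 5.3473)


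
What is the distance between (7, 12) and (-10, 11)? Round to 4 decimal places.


d = sqrt((-10-7)^2 + (11-12)^2) = 17.0294

17.0294


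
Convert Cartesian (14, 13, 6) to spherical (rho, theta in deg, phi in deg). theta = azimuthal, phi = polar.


rho = sqrt(14^2 + 13^2 + 6^2) = 20.025
theta = atan2(13, 14) = 42.8789 deg
phi = acos(6/20.025) = 72.5649 deg

rho = 20.025, theta = 42.8789 deg, phi = 72.5649 deg


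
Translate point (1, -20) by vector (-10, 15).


Translation: (x+dx, y+dy) = (1+-10, -20+15) = (-9, -5)

(-9, -5)


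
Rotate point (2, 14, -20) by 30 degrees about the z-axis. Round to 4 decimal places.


x' = 2*cos(30) - 14*sin(30) = -5.2679
y' = 2*sin(30) + 14*cos(30) = 13.1244
z' = -20

(-5.2679, 13.1244, -20)


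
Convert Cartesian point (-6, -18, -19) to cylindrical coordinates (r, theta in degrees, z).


r = sqrt((-6)^2 + (-18)^2) = 18.9737
theta = atan2(-18, -6) = 251.5651 deg
z = -19

r = 18.9737, theta = 251.5651 deg, z = -19


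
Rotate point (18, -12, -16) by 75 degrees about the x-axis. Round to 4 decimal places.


x' = 18
y' = -12*cos(75) - -16*sin(75) = 12.349
z' = -12*sin(75) + -16*cos(75) = -15.7322

(18, 12.349, -15.7322)


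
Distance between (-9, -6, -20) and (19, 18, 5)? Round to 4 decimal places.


d = sqrt((19--9)^2 + (18--6)^2 + (5--20)^2) = 44.5533

44.5533


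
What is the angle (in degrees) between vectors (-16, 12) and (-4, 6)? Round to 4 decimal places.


dot = -16*-4 + 12*6 = 136
|u| = 20, |v| = 7.2111
cos(angle) = 0.943
angle = 19.44 degrees

19.44 degrees


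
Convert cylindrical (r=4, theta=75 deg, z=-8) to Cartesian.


x = 4 * cos(75) = 1.0353
y = 4 * sin(75) = 3.8637
z = -8

(1.0353, 3.8637, -8)


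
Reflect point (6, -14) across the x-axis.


Reflection across x-axis: (x, y) -> (x, -y)
(6, -14) -> (6, 14)

(6, 14)


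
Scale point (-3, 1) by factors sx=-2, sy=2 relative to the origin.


Scaling: (x*sx, y*sy) = (-3*-2, 1*2) = (6, 2)

(6, 2)


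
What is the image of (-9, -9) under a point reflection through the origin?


Reflection through origin: (x, y) -> (-x, -y)
(-9, -9) -> (9, 9)

(9, 9)


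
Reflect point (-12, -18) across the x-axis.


Reflection across x-axis: (x, y) -> (x, -y)
(-12, -18) -> (-12, 18)

(-12, 18)


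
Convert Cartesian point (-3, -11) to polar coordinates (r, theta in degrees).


r = sqrt((-3)^2 + (-11)^2) = 11.4018
theta = atan2(-11, -3) = 254.7449 degrees

r = 11.4018, theta = 254.7449 degrees


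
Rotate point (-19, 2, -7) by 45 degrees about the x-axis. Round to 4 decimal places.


x' = -19
y' = 2*cos(45) - -7*sin(45) = 6.364
z' = 2*sin(45) + -7*cos(45) = -3.5355

(-19, 6.364, -3.5355)


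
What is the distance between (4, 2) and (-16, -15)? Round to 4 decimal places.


d = sqrt((-16-4)^2 + (-15-2)^2) = 26.2488

26.2488


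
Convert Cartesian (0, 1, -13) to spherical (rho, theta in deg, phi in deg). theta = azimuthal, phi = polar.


rho = sqrt(0^2 + 1^2 + (-13)^2) = 13.0384
theta = atan2(1, 0) = 90 deg
phi = acos(-13/13.0384) = 175.6013 deg

rho = 13.0384, theta = 90 deg, phi = 175.6013 deg


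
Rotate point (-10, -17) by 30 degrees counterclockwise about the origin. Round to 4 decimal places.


x' = -10*cos(30) - -17*sin(30) = -0.1603
y' = -10*sin(30) + -17*cos(30) = -19.7224

(-0.1603, -19.7224)


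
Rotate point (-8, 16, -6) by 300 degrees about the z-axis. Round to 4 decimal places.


x' = -8*cos(300) - 16*sin(300) = 9.8564
y' = -8*sin(300) + 16*cos(300) = 14.9282
z' = -6

(9.8564, 14.9282, -6)


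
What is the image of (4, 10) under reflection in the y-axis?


Reflection across y-axis: (x, y) -> (-x, y)
(4, 10) -> (-4, 10)

(-4, 10)


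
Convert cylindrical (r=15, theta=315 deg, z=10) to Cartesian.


x = 15 * cos(315) = 10.6066
y = 15 * sin(315) = -10.6066
z = 10

(10.6066, -10.6066, 10)


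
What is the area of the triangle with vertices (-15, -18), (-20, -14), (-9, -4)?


Area = |x1(y2-y3) + x2(y3-y1) + x3(y1-y2)| / 2
= |-15*(-14--4) + -20*(-4--18) + -9*(-18--14)| / 2
= 47

47


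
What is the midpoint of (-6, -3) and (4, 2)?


Midpoint = ((-6+4)/2, (-3+2)/2) = (-1, -0.5)

(-1, -0.5)


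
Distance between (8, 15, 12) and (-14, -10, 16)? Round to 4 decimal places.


d = sqrt((-14-8)^2 + (-10-15)^2 + (16-12)^2) = 33.541

33.541


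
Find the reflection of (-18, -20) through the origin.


Reflection through origin: (x, y) -> (-x, -y)
(-18, -20) -> (18, 20)

(18, 20)


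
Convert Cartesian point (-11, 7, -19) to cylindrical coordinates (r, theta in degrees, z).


r = sqrt((-11)^2 + 7^2) = 13.0384
theta = atan2(7, -11) = 147.5288 deg
z = -19

r = 13.0384, theta = 147.5288 deg, z = -19


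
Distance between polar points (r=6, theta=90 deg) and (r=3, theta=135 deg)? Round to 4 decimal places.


d = sqrt(r1^2 + r2^2 - 2*r1*r2*cos(t2-t1))
d = sqrt(6^2 + 3^2 - 2*6*3*cos(135-90)) = 4.4209

4.4209


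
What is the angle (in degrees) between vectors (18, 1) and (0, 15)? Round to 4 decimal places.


dot = 18*0 + 1*15 = 15
|u| = 18.0278, |v| = 15
cos(angle) = 0.0555
angle = 86.8202 degrees

86.8202 degrees


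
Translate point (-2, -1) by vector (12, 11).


Translation: (x+dx, y+dy) = (-2+12, -1+11) = (10, 10)

(10, 10)


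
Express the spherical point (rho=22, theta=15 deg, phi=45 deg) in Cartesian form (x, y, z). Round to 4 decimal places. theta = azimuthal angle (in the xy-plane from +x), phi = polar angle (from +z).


x = 22 * sin(45) * cos(15) = 15.0263
y = 22 * sin(45) * sin(15) = 4.0263
z = 22 * cos(45) = 15.5563

(15.0263, 4.0263, 15.5563)


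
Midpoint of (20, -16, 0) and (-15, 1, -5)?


Midpoint = ((20+-15)/2, (-16+1)/2, (0+-5)/2) = (2.5, -7.5, -2.5)

(2.5, -7.5, -2.5)


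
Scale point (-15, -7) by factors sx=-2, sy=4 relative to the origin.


Scaling: (x*sx, y*sy) = (-15*-2, -7*4) = (30, -28)

(30, -28)


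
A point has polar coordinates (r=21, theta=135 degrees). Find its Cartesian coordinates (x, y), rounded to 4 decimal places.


x = 21 * cos(135) = -14.8492
y = 21 * sin(135) = 14.8492

(-14.8492, 14.8492)


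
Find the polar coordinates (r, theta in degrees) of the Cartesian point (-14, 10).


r = sqrt((-14)^2 + 10^2) = 17.2047
theta = atan2(10, -14) = 144.4623 degrees

r = 17.2047, theta = 144.4623 degrees


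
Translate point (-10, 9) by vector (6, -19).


Translation: (x+dx, y+dy) = (-10+6, 9+-19) = (-4, -10)

(-4, -10)


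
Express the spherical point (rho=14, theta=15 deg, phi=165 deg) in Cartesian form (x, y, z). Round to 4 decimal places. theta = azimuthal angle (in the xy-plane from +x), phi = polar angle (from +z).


x = 14 * sin(165) * cos(15) = 3.5
y = 14 * sin(165) * sin(15) = 0.9378
z = 14 * cos(165) = -13.523

(3.5, 0.9378, -13.523)


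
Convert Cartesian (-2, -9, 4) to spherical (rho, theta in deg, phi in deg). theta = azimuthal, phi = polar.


rho = sqrt((-2)^2 + (-9)^2 + 4^2) = 10.0499
theta = atan2(-9, -2) = 257.4712 deg
phi = acos(4/10.0499) = 66.5459 deg

rho = 10.0499, theta = 257.4712 deg, phi = 66.5459 deg


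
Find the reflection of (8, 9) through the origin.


Reflection through origin: (x, y) -> (-x, -y)
(8, 9) -> (-8, -9)

(-8, -9)


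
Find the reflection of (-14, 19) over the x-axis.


Reflection across x-axis: (x, y) -> (x, -y)
(-14, 19) -> (-14, -19)

(-14, -19)


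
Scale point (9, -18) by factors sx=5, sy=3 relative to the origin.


Scaling: (x*sx, y*sy) = (9*5, -18*3) = (45, -54)

(45, -54)


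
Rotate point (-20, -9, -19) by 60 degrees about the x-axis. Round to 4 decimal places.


x' = -20
y' = -9*cos(60) - -19*sin(60) = 11.9545
z' = -9*sin(60) + -19*cos(60) = -17.2942

(-20, 11.9545, -17.2942)


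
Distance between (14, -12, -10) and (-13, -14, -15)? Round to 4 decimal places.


d = sqrt((-13-14)^2 + (-14--12)^2 + (-15--10)^2) = 27.5318

27.5318


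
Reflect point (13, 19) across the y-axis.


Reflection across y-axis: (x, y) -> (-x, y)
(13, 19) -> (-13, 19)

(-13, 19)


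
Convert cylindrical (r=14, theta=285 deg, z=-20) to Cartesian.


x = 14 * cos(285) = 3.6235
y = 14 * sin(285) = -13.523
z = -20

(3.6235, -13.523, -20)


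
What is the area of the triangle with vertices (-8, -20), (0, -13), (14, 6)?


Area = |x1(y2-y3) + x2(y3-y1) + x3(y1-y2)| / 2
= |-8*(-13-6) + 0*(6--20) + 14*(-20--13)| / 2
= 27

27


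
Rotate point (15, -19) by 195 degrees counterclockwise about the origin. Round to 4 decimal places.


x' = 15*cos(195) - -19*sin(195) = -19.4064
y' = 15*sin(195) + -19*cos(195) = 14.4703

(-19.4064, 14.4703)


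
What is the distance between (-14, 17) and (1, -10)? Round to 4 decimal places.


d = sqrt((1--14)^2 + (-10-17)^2) = 30.8869

30.8869


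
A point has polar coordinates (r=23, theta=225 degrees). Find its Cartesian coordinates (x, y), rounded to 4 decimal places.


x = 23 * cos(225) = -16.2635
y = 23 * sin(225) = -16.2635

(-16.2635, -16.2635)


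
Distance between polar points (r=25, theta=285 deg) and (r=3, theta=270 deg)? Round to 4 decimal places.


d = sqrt(r1^2 + r2^2 - 2*r1*r2*cos(t2-t1))
d = sqrt(25^2 + 3^2 - 2*25*3*cos(270-285)) = 22.1159

22.1159


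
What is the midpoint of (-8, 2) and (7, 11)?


Midpoint = ((-8+7)/2, (2+11)/2) = (-0.5, 6.5)

(-0.5, 6.5)


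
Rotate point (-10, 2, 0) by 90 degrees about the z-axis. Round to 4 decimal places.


x' = -10*cos(90) - 2*sin(90) = -2
y' = -10*sin(90) + 2*cos(90) = -10
z' = 0

(-2, -10, 0)


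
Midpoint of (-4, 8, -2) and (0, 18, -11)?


Midpoint = ((-4+0)/2, (8+18)/2, (-2+-11)/2) = (-2, 13, -6.5)

(-2, 13, -6.5)


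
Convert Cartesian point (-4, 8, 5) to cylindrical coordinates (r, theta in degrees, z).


r = sqrt((-4)^2 + 8^2) = 8.9443
theta = atan2(8, -4) = 116.5651 deg
z = 5

r = 8.9443, theta = 116.5651 deg, z = 5
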